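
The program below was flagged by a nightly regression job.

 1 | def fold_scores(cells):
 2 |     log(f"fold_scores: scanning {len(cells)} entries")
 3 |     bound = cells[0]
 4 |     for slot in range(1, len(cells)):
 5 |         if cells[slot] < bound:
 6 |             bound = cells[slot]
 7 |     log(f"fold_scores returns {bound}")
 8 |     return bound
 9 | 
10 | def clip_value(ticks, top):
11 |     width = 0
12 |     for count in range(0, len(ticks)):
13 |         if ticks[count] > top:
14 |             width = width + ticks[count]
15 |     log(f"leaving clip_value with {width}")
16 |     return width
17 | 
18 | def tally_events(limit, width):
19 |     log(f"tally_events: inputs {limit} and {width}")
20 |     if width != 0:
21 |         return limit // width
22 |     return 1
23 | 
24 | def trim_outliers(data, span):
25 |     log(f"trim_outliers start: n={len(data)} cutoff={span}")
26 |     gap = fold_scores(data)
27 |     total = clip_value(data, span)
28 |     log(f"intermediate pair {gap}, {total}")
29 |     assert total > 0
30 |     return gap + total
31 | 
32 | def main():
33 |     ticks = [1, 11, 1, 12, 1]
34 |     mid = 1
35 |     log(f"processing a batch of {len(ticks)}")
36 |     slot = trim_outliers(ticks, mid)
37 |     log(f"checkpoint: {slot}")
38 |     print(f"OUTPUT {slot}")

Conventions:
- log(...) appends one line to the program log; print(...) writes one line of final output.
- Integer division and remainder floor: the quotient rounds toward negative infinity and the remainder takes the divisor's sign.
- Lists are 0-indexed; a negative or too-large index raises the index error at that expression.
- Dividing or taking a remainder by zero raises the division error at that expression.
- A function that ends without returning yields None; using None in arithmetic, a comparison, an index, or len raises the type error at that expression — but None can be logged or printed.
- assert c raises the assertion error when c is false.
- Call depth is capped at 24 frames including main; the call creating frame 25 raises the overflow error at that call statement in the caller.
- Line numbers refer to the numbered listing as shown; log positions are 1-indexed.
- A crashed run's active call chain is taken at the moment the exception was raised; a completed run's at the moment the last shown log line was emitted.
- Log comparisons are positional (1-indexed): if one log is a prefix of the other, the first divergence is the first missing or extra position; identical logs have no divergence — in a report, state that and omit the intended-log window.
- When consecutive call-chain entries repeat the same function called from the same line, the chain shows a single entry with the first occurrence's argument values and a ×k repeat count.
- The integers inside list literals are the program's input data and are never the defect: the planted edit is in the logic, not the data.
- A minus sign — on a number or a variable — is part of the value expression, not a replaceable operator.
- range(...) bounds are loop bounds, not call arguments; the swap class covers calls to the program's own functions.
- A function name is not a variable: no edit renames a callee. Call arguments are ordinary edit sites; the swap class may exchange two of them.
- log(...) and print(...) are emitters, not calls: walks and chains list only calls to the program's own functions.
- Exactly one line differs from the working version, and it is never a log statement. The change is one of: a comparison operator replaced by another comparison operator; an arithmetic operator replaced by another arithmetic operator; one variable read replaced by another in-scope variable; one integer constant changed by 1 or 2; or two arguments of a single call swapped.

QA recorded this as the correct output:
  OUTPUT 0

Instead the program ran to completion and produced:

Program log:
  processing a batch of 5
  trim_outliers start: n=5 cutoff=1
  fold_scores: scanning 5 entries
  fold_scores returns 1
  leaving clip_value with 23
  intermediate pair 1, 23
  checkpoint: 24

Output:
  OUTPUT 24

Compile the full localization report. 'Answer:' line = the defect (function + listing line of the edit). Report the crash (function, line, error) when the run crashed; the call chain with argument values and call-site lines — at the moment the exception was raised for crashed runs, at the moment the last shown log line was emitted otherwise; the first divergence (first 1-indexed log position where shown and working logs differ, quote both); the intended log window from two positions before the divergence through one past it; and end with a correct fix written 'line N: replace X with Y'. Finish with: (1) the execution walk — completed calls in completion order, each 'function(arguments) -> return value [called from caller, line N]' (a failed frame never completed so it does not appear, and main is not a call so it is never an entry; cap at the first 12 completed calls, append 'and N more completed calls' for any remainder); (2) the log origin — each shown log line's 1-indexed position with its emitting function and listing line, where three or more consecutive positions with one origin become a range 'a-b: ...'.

Answer: the defect is in trim_outliers at line 30.
Key observation: Everything matches until log position 7, which reads 'checkpoint: 24' in place of 'checkpoint: 0'.
Call chain: main.
First divergence: position 7 — shown 'checkpoint: 24', intended 'checkpoint: 0'.
Intended log window:
  5: leaving clip_value with 23
  6: intermediate pair 1, 23
  7: checkpoint: 0
Execution walk:
  fold_scores([1, 11, 1, 12, 1]) -> 1  [called from trim_outliers, line 26]
  clip_value([1, 11, 1, 12, 1], 1) -> 23  [called from trim_outliers, line 27]
  trim_outliers([1, 11, 1, 12, 1], 1) -> 24  [called from main, line 36]
Log line origins:
  1: from main, line 35
  2: from trim_outliers, line 25
  3: from fold_scores, line 2
  4: from fold_scores, line 7
  5: from clip_value, line 15
  6: from trim_outliers, line 28
  7: from main, line 37
A correct fix: line 30: replace `+` with `//`.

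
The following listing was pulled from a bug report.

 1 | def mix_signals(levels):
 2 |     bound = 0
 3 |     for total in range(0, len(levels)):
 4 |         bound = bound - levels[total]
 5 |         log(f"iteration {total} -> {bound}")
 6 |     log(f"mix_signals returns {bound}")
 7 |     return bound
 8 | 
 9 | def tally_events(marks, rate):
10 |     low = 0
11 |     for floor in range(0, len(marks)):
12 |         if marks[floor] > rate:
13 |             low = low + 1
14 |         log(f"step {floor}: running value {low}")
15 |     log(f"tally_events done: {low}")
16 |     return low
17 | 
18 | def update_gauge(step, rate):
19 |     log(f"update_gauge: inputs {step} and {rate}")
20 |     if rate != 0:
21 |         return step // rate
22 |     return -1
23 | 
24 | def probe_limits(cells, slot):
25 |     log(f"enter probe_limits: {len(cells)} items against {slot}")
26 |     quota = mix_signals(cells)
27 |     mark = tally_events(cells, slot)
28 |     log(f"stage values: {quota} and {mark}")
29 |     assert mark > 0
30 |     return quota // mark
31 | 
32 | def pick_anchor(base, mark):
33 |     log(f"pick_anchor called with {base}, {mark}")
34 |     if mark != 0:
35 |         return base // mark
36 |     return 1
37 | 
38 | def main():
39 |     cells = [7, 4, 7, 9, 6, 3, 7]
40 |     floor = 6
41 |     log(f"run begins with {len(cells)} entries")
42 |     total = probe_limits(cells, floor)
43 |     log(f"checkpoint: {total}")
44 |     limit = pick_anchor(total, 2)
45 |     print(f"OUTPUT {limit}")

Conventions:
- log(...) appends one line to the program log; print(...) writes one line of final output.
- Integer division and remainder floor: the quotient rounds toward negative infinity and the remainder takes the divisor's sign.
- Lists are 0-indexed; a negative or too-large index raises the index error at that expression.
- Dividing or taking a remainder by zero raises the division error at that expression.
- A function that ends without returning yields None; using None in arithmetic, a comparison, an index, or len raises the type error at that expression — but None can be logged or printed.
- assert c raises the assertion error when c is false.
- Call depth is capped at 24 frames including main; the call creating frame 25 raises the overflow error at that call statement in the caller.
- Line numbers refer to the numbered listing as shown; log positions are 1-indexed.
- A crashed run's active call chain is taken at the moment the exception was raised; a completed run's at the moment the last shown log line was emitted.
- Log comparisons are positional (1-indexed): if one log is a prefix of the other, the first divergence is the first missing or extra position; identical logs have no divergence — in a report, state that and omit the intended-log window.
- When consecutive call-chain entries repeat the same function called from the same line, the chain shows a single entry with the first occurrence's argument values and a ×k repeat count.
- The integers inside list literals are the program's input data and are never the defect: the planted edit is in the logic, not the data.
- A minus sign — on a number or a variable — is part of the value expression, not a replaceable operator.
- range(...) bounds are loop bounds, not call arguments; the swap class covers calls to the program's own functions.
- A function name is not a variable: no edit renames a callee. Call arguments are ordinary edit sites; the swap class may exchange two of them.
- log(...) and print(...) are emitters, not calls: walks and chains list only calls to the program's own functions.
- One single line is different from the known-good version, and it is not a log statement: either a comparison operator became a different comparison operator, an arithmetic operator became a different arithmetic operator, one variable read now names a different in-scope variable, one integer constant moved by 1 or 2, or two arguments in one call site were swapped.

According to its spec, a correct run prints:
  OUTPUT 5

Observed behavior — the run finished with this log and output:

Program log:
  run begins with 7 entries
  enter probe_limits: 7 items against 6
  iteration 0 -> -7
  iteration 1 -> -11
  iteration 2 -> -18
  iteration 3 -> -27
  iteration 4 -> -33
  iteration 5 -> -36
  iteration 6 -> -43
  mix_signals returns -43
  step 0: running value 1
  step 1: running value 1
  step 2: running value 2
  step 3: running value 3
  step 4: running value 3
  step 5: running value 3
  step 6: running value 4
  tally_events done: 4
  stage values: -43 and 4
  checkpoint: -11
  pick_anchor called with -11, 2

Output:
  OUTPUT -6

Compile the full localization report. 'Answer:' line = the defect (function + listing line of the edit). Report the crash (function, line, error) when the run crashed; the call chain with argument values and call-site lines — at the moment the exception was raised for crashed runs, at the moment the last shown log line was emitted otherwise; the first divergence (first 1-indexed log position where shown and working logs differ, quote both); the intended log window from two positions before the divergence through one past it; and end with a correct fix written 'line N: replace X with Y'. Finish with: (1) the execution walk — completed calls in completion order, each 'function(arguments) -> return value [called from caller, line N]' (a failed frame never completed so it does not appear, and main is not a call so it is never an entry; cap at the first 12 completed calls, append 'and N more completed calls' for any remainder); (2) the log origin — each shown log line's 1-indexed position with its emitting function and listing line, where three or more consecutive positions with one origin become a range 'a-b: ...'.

Answer: the defect is in mix_signals at line 4.
Core observation: The earliest visible damage is log position 3 — 'iteration 0 -> -7' rather than the intended 'iteration 0 -> 7'.
Call chain: main -> pick_anchor(-11, 2) (called at line 44).
First divergence: position 3 — the shown line 'iteration 0 -> -7' should read 'iteration 0 -> 7'.
Intended log window:
  1: run begins with 7 entries
  2: enter probe_limits: 7 items against 6
  3: iteration 0 -> 7
  4: iteration 1 -> 11
Execution walk:
  mix_signals([7, 4, 7, 9, 6, 3, 7]) -> -43  [called from probe_limits, line 26]
  tally_events([7, 4, 7, 9, 6, 3, 7], 6) -> 4  [called from probe_limits, line 27]
  probe_limits([7, 4, 7, 9, 6, 3, 7], 6) -> -11  [called from main, line 42]
  pick_anchor(-11, 2) -> -6  [called from main, line 44]
Log line origins:
  1: from main, line 41
  2: from probe_limits, line 25
  3-9: from mix_signals, line 5
  10: from mix_signals, line 6
  11-17: from tally_events, line 14
  18: from tally_events, line 15
  19: from probe_limits, line 28
  20: from main, line 43
  21: from pick_anchor, line 33
A correct fix: line 4: replace `-` with `+`.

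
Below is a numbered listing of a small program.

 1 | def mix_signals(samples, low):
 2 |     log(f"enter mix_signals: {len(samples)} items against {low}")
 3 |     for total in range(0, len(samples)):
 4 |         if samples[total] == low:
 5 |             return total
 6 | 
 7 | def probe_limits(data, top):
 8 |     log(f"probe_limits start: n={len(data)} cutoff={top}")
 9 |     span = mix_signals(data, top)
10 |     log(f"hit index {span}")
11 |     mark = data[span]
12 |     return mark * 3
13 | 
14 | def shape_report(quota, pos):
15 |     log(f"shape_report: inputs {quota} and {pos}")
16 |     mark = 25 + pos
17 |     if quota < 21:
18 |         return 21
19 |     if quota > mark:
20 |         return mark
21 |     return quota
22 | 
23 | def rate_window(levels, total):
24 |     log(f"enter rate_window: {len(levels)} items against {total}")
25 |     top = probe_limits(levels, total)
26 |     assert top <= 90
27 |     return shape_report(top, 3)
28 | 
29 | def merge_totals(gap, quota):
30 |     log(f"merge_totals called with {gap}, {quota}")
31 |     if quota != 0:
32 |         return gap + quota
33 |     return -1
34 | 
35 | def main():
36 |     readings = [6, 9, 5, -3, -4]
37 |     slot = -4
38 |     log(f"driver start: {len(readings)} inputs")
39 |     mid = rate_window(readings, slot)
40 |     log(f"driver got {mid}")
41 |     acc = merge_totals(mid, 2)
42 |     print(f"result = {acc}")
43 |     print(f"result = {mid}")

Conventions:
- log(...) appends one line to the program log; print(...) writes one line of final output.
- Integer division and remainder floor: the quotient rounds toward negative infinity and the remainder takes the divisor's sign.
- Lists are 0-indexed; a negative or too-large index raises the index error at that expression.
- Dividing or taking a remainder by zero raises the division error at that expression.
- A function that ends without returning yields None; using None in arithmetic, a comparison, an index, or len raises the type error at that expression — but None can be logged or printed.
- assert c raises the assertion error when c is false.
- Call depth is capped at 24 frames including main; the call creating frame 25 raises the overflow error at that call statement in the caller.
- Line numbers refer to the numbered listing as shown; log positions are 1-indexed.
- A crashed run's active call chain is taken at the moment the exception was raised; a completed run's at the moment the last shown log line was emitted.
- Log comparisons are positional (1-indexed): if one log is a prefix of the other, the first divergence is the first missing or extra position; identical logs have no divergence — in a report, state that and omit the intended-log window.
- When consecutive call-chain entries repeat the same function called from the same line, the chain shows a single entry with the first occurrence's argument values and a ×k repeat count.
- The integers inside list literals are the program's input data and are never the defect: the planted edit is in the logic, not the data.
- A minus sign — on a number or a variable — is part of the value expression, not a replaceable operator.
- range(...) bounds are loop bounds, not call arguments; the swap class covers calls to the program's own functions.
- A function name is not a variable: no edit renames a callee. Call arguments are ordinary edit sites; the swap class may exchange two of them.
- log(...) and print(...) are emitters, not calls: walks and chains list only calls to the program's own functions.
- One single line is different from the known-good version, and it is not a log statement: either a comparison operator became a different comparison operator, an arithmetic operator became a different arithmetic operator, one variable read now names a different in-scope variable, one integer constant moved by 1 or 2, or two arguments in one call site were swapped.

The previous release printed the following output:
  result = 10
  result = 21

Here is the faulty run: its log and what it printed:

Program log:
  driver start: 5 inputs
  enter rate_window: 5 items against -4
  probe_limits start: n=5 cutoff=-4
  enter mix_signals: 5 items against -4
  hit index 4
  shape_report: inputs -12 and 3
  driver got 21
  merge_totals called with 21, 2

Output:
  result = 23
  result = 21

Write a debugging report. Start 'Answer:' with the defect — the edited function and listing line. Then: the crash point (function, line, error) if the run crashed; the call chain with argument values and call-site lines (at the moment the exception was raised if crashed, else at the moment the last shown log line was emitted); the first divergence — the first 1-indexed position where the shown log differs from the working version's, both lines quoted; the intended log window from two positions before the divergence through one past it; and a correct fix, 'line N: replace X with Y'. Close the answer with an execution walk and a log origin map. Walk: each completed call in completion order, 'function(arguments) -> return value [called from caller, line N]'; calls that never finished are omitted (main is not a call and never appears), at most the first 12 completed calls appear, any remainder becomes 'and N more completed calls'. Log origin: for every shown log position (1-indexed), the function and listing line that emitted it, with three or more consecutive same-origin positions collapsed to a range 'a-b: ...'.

Answer: the defect is in merge_totals at line 32.
Core observation: Nothing in the log betrays the bug — only the output does.
Call chain: main -> merge_totals(21, 2) (called at line 41).
First divergence: none — the logs agree in full.
Execution walk:
  mix_signals([6, 9, 5, -3, -4], -4) -> 4  [called from probe_limits, line 9]
  probe_limits([6, 9, 5, -3, -4], -4) -> -12  [called from rate_window, line 25]
  shape_report(-12, 3) -> 21  [called from rate_window, line 27]
  rate_window([6, 9, 5, -3, -4], -4) -> 21  [called from main, line 39]
  merge_totals(21, 2) -> 23  [called from main, line 41]
Origin of each log line:
  1: emitted by main (line 38)
  2: emitted by rate_window (line 24)
  3: emitted by probe_limits (line 8)
  4: emitted by mix_signals (line 2)
  5: emitted by probe_limits (line 10)
  6: emitted by shape_report (line 15)
  7: emitted by main (line 40)
  8: emitted by merge_totals (line 30)
A correct fix: line 32: replace `+` with `//`.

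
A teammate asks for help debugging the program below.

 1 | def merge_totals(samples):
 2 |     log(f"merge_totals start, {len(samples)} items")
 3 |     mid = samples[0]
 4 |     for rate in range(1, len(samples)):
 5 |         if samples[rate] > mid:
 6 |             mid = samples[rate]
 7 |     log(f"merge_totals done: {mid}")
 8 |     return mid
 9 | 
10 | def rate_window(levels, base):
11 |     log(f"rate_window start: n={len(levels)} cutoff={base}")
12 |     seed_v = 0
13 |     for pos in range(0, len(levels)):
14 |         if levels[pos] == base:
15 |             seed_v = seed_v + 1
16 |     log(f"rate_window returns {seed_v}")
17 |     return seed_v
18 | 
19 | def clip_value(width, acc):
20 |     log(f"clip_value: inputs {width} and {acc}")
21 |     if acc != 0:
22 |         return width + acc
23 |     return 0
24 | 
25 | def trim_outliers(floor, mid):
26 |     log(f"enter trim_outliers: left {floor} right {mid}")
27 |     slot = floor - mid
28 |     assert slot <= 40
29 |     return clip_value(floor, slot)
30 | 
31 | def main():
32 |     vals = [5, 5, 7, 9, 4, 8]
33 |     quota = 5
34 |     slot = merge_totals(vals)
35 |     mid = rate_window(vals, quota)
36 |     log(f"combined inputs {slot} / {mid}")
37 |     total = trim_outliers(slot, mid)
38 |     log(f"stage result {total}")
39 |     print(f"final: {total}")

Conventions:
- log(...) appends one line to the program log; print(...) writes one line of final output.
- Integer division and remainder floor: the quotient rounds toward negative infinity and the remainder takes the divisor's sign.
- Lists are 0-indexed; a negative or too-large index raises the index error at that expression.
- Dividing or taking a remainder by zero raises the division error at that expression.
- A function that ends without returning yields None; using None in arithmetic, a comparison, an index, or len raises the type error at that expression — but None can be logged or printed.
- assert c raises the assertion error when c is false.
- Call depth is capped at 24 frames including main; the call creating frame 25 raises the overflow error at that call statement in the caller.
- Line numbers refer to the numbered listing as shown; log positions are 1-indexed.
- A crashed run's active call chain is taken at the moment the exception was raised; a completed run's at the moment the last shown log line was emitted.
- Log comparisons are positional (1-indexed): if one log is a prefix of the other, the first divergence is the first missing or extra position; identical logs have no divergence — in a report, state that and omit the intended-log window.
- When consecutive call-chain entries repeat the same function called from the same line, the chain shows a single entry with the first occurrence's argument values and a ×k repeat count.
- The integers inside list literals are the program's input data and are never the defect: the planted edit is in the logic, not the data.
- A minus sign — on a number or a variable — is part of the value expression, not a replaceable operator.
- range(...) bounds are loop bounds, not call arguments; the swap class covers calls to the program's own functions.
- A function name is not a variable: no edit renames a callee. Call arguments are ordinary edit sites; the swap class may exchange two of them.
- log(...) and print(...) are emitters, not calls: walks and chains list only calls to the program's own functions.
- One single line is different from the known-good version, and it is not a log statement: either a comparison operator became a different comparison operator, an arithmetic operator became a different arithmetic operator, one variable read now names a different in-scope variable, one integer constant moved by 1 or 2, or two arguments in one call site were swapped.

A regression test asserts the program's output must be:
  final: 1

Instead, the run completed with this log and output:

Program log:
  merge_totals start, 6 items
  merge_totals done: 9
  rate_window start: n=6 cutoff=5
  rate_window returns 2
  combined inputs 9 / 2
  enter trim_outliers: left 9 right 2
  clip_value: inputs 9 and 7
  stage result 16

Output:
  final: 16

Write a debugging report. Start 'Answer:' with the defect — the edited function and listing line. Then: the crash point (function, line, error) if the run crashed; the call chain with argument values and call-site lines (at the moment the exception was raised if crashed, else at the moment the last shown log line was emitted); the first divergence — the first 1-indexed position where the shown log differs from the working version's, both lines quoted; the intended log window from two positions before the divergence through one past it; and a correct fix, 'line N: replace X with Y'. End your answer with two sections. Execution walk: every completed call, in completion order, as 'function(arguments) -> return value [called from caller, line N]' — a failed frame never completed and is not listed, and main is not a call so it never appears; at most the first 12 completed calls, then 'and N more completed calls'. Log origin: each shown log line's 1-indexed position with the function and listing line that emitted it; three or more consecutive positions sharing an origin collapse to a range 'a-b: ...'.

Answer: the defect is in clip_value at line 22.
Key fact: The earliest visible damage is log position 8 — 'stage result 16' rather than the intended 'stage result 1'.
Call chain: main.
First divergence: at position 8 the run shows 'stage result 16' where the working version logs 'stage result 1'.
Intended log window:
  6: enter trim_outliers: left 9 right 2
  7: clip_value: inputs 9 and 7
  8: stage result 1
Execution walk:
  merge_totals([5, 5, 7, 9, 4, 8]) -> 9  [called from main, line 34]
  rate_window([5, 5, 7, 9, 4, 8], 5) -> 2  [called from main, line 35]
  clip_value(9, 7) -> 16  [called from trim_outliers, line 29]
  trim_outliers(9, 2) -> 16  [called from main, line 37]
Log origin:
  1 — merge_totals, line 2
  2 — merge_totals, line 7
  3 — rate_window, line 11
  4 — rate_window, line 16
  5 — main, line 36
  6 — trim_outliers, line 26
  7 — clip_value, line 20
  8 — main, line 38
A correct fix: line 22: replace `+` with `//`.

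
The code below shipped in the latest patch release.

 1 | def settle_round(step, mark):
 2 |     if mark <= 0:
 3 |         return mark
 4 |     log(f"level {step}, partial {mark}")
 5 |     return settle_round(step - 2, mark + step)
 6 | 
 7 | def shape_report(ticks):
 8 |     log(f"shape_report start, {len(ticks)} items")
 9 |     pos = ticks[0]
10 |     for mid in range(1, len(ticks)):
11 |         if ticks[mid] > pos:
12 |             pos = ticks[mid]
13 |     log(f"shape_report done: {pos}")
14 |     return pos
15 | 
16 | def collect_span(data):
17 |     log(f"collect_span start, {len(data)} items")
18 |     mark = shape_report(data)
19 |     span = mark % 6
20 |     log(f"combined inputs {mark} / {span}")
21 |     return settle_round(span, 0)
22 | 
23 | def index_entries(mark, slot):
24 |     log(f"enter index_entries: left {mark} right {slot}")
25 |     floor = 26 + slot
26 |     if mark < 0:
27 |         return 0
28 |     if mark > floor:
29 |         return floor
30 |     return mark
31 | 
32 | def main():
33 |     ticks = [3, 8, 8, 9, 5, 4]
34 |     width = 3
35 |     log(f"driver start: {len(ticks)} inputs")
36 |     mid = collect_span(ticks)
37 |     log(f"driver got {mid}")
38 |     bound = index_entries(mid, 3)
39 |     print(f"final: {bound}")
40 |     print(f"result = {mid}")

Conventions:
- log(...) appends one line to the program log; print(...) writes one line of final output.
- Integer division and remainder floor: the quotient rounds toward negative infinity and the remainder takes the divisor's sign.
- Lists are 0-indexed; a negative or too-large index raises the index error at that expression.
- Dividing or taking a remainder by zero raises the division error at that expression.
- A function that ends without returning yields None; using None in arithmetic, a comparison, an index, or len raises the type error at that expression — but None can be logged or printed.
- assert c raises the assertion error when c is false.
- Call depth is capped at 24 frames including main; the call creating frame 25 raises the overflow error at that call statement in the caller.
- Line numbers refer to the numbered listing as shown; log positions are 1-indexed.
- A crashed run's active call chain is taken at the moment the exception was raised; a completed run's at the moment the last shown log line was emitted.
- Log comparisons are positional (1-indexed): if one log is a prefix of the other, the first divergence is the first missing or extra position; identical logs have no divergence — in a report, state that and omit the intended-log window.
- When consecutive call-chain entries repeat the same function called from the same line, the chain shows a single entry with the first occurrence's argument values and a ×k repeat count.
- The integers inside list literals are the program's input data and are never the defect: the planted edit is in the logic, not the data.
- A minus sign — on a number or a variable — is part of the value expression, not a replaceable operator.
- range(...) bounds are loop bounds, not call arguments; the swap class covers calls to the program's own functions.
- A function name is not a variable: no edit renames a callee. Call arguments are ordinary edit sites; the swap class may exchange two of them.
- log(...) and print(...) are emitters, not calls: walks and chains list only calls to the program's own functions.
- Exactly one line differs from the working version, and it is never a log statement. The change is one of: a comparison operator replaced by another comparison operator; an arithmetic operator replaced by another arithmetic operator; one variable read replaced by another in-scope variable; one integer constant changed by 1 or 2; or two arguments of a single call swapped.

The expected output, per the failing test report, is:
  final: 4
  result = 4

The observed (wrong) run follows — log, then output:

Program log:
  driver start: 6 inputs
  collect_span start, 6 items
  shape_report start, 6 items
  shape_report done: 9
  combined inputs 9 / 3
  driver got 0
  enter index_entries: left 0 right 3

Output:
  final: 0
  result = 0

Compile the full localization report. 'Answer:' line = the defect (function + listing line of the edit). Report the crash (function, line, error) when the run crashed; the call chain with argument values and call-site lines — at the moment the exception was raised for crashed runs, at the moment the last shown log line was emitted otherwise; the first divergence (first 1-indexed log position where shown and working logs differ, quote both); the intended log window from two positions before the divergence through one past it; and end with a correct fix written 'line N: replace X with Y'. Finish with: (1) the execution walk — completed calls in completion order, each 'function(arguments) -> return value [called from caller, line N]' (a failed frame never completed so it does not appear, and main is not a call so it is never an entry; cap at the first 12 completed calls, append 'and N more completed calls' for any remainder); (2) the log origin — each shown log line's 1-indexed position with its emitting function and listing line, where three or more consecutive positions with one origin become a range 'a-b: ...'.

Answer: the defect is in settle_round at line 2.
The tell: The log first diverges at position 6: the faulty run prints 'driver got 0' where the working version prints 'level 3, partial 0'.
Call chain: main -> index_entries(0, 3) (called at line 38).
First divergence: position 6; shown 'driver got 0' vs intended 'level 3, partial 0'.
Intended log window:
  4: shape_report done: 9
  5: combined inputs 9 / 3
  6: level 3, partial 0
  7: level 1, partial 3
Execution walk:
  shape_report([3, 8, 8, 9, 5, 4]) -> 9  [called from collect_span, line 18]
  settle_round(3, 0) -> 0  [called from collect_span, line 21]
  collect_span([3, 8, 8, 9, 5, 4]) -> 0  [called from main, line 36]
  index_entries(0, 3) -> 0  [called from main, line 38]
Log origin:
  1: emitted by main (line 35)
  2: emitted by collect_span (line 17)
  3: emitted by shape_report (line 8)
  4: emitted by shape_report (line 13)
  5: emitted by collect_span (line 20)
  6: emitted by main (line 37)
  7: emitted by index_entries (line 24)
A correct fix: line 2: replace `mark` with `step`.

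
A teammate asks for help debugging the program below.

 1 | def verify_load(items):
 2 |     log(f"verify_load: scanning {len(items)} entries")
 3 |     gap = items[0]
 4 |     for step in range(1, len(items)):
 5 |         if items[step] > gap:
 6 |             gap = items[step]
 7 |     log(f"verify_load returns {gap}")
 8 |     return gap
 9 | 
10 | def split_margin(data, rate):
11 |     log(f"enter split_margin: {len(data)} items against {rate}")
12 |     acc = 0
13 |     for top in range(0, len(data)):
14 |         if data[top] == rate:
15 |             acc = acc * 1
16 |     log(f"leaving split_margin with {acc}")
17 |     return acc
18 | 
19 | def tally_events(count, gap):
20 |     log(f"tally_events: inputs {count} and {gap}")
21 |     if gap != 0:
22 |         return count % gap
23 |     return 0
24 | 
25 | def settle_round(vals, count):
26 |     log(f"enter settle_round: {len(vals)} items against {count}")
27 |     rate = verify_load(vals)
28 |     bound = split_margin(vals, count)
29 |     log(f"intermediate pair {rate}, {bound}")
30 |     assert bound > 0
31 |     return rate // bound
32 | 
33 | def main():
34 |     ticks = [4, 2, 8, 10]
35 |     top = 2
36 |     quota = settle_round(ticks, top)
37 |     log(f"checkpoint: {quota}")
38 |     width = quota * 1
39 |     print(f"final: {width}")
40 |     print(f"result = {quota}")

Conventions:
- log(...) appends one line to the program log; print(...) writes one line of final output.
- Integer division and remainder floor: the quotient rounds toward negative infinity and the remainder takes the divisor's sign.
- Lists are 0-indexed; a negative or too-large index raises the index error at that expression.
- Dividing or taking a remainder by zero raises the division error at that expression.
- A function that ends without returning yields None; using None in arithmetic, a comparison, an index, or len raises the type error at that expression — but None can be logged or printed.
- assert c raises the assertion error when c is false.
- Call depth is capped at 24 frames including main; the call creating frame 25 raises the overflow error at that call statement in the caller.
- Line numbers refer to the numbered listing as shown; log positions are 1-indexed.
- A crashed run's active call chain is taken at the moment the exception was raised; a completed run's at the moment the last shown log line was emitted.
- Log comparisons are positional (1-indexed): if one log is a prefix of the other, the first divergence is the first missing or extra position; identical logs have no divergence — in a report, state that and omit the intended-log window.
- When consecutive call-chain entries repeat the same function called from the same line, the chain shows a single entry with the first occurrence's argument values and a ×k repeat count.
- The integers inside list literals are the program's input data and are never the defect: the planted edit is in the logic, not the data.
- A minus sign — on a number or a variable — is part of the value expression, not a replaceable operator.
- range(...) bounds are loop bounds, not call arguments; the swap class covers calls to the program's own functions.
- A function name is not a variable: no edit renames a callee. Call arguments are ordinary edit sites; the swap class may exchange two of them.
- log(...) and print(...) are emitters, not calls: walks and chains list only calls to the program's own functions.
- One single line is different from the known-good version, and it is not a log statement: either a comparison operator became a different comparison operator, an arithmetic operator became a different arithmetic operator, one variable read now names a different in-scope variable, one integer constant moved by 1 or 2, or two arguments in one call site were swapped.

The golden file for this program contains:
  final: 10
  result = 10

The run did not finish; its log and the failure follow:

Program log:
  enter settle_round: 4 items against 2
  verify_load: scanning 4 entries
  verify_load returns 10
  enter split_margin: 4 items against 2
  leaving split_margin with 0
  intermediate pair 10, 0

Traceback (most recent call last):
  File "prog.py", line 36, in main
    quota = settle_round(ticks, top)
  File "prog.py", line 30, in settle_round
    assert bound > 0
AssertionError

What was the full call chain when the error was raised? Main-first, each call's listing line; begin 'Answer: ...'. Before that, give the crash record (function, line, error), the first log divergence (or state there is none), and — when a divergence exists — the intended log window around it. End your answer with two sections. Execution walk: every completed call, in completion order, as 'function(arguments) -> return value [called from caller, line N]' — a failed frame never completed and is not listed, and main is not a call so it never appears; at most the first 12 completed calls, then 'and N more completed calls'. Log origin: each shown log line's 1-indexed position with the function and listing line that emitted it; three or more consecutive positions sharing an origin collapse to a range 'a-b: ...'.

Answer: main -> settle_round (called at line 36).
Key fact: Everything matches until log position 5, which reads 'leaving split_margin with 0' in place of 'leaving split_margin with 1'.
Crash: settle_round, line 30, AssertionError.
First divergence: at position 5 the run shows 'leaving split_margin with 0' where the working version logs 'leaving split_margin with 1'.
Intended log window:
  3: verify_load returns 10
  4: enter split_margin: 4 items against 2
  5: leaving split_margin with 1
  6: intermediate pair 10, 1
Execution walk:
  verify_load([4, 2, 8, 10]) -> 10  [called from settle_round, line 27]
  split_margin([4, 2, 8, 10], 2) -> 0  [called from settle_round, line 28]
Log line origins:
  1: logged in settle_round at line 26
  2: logged in verify_load at line 2
  3: logged in verify_load at line 7
  4: logged in split_margin at line 11
  5: logged in split_margin at line 16
  6: logged in settle_round at line 29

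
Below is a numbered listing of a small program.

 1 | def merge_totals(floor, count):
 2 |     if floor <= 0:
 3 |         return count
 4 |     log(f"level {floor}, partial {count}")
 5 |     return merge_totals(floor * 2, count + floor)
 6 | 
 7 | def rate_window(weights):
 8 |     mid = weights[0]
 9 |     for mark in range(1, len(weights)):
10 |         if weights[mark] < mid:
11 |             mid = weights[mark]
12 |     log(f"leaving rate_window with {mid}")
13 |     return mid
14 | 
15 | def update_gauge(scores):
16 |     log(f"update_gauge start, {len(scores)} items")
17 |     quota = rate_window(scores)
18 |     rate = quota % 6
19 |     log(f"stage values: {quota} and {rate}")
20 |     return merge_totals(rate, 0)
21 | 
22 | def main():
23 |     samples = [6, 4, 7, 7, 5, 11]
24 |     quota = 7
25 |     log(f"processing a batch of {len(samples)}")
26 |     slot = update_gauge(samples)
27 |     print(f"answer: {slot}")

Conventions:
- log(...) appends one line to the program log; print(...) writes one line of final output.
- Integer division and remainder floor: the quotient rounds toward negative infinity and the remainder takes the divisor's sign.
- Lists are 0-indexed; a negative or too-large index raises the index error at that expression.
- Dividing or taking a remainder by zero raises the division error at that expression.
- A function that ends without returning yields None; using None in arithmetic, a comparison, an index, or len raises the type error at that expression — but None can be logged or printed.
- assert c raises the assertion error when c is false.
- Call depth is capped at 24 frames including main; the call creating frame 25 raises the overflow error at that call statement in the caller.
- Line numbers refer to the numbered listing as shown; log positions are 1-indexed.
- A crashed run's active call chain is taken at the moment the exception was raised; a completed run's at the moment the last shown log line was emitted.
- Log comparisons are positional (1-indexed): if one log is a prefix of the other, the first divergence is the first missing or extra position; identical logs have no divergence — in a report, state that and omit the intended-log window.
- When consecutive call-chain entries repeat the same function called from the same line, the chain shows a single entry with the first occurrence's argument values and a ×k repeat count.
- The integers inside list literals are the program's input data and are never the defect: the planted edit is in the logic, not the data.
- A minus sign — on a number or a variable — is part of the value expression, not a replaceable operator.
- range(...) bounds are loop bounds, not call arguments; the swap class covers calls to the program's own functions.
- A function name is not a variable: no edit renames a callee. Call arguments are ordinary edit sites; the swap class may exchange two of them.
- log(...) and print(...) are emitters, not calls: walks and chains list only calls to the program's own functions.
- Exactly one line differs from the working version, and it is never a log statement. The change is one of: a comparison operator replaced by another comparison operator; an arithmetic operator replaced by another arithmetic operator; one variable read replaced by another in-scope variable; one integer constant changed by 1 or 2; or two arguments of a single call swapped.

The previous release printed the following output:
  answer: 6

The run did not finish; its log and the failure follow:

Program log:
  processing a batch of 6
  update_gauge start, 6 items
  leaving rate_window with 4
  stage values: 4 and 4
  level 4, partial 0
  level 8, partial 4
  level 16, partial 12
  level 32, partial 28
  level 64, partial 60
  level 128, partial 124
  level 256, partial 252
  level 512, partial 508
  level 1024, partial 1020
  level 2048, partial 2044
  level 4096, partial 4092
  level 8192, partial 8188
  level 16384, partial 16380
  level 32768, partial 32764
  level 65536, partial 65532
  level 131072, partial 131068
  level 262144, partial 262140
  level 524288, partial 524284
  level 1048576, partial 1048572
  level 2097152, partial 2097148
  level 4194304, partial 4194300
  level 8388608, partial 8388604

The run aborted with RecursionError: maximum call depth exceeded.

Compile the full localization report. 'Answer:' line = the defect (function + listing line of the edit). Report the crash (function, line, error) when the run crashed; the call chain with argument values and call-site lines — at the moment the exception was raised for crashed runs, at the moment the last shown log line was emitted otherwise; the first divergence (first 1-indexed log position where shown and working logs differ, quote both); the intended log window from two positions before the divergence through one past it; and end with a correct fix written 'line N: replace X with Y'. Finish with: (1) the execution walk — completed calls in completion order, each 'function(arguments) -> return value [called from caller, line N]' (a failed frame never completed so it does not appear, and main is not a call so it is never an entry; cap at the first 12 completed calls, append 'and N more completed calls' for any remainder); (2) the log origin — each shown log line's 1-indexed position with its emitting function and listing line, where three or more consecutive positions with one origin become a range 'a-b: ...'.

Answer: the defect is in merge_totals at line 5.
Key fact: Everything matches until log position 6, which reads 'level 8, partial 4' in place of 'level 2, partial 4'.
Crash: merge_totals, line 5, RecursionError.
Call chain: main -> update_gauge([6, 4, 7, 7, 5, 11]) (called at line 26) -> merge_totals(4, 0) (called at line 20) -> merge_totals(8, 4) (called at line 5) ×21.
First divergence: position 6 — the shown line 'level 8, partial 4' should read 'level 2, partial 4'.
Intended log window:
  4: stage values: 4 and 4
  5: level 4, partial 0
  6: level 2, partial 4
Execution walk:
  rate_window([6, 4, 7, 7, 5, 11]) -> 4  [called from update_gauge, line 17]
Log origins:
  1: logged in main at line 25
  2: logged in update_gauge at line 16
  3: logged in rate_window at line 12
  4: logged in update_gauge at line 19
  5-26: logged in merge_totals at line 4
A correct fix: line 5: replace `*` with `-`.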